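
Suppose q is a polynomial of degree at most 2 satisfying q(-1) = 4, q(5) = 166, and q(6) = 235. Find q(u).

Write q(u) = au^2 + bu + c. Substituting each data point gives a linear system:
  a - b + c = 4
  25a + 5b + c = 166
  36a + 6b + c = 235
Solving the system yields a = 6, b = 3, c = 1.
So q(u) = 6u^2 + 3u + 1.
Check: q(-1) = 4. ✓

q(u) = 6u^2 + 3u + 1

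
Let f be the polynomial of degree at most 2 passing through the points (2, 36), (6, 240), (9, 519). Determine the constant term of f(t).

Write f(t) = at^2 + bt + c. Substituting each data point gives a linear system:
  4a + 2b + c = 36
  36a + 6b + c = 240
  81a + 9b + c = 519
Solving the system yields a = 6, b = 3, c = 6.
So f(t) = 6t² + 3t + 6.
The constant term is 6.

6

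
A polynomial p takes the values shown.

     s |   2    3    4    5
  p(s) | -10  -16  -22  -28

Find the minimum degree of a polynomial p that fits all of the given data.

1

Forward differences of the values at s = 2, 3, 4, 5:
  p  : -10  -16  -22  -28
  Δ  : -6  -6  -6
  Δ^2: 0  0
  Δ^3: 0
The first differences are constant (-6) and nonzero, while all higher differences vanish, so the minimal degree is 1.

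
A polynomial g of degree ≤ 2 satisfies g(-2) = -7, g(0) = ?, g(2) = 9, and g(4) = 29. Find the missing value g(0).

-3

On equispaced nodes a degree-2 polynomial has vanishing third forward difference, so
  - g(-2) + 3·g(0) - 3·g(2) + g(4) = 0.
Substituting the known values and solving for g(0):
  3·g(0) = -9
  g(0) = -3.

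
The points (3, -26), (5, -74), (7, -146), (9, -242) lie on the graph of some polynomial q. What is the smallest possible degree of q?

Forward differences of the values at x = 3, 5, 7, 9:
  q  : -26  -74  -146  -242
  Δ  : -48  -72  -96
  Δ^2: -24  -24
  Δ^3: 0
The second differences are constant (-24) and nonzero, while all higher differences vanish, so the minimal degree is 2.

2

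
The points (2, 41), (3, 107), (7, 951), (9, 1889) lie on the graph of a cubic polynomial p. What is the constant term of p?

-1

Write p(s) = as^3 + bs^2 + cs + d. Substituting each data point gives a linear system:
  8a + 4b + 2c + d = 41
  27a + 9b + 3c + d = 107
  343a + 49b + 7c + d = 951
  729a + 81b + 9c + d = 1889
Solving the system yields a = 2, b = 5, c = 3, d = -1.
So p(s) = 2s³ + 5s² + 3s - 1.
The constant term is -1.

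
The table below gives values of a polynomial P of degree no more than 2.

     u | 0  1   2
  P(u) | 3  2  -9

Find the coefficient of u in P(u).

4

Write P(u) = au^2 + bu + c. Substituting each data point gives a linear system:
  c = 3
  a + b + c = 2
  4a + 2b + c = -9
Solving the system yields a = -5, b = 4, c = 3.
So P(u) = -5u^2 + 4u + 3.
The coefficient of u is 4.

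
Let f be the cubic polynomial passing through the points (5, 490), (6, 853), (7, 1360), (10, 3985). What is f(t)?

Write f(t) = at^3 + bt^2 + ct + d. Substituting each data point gives a linear system:
  125a + 25b + 5c + d = 490
  216a + 36b + 6c + d = 853
  343a + 49b + 7c + d = 1360
  1000a + 100b + 10c + d = 3985
Solving the system yields a = 4, b = 0, c = -1, d = -5.
So f(t) = 4t^3 - t - 5.
Check: f(5) = 490. ✓

f(t) = 4t^3 - t - 5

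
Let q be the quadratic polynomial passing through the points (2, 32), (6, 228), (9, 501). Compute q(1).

Using the Lagrange interpolation formula with nodes 2, 6, 9:
  L_0(x) = (x - 6)(x - 9) / 28
  L_1(x) = (x - 2)(x - 9) / -12
  L_2(x) = (x - 2)(x - 6) / 21
Then q(x) = 32·L_0(x) + 228·L_1(x) + 501·L_2(x).
Expanding and collecting terms gives q(x) = 6x^2 + x + 6.
Evaluating at x = 1: q(1) = 13.

13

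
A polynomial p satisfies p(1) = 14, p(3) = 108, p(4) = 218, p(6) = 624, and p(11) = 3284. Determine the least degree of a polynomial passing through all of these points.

Divided differences on the nodes 1, 3, 4, 6, 11:
  order 0: 14  108  218  624  3284
  order 1: 47  110  203  532
  order 2: 21  31  47
  order 3: 2  2
  order 4: 0
The order-3 divided differences are all 2 (nonzero) and every higher order vanishes, so the data lies on a polynomial of degree exactly 3.

3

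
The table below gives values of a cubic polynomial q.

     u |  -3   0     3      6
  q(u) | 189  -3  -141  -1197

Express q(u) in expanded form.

q(u) = -6u^3 + 3u^2 - u - 3

Using the Lagrange interpolation formula with nodes -3, 0, 3, 6:
  L_0(u) = u(u - 3)(u - 6) / -162
  L_1(u) = (u + 3)(u - 3)(u - 6) / 54
  L_2(u) = (u + 3)u(u - 6) / -54
  L_3(u) = (u + 3)u(u - 3) / 162
Then q(u) = 189·L_0(u) - 3·L_1(u) - 141·L_2(u) - 1197·L_3(u).
Expanding and collecting terms gives q(u) = -6u^3 + 3u^2 - u - 3.
Check: q(6) = -1197. ✓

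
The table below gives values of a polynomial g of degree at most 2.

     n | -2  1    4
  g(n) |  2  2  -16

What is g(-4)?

Forward differences of the values at n = -2, 1, 4:
  g  : 2  2  -16
  Δ  : 0  -18
  Δ^2: -18
The second differences are constant, confirming degree 2.
Interpolating (Newton forward form) and evaluating at n = -4 gives g(-4) = -8.

-8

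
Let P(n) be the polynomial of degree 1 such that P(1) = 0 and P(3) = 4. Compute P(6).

10

Write P(n) = an + b. Substituting each data point gives a linear system:
  a + b = 0
  3a + b = 4
Solving the system yields a = 2, b = -2.
So P(n) = 2n - 2.
Then P(6) = 10.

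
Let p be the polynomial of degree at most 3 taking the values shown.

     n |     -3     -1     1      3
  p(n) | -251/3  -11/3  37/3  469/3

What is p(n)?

Write p(n) = an^3 + bn^2 + cn + d. Substituting each data point gives a linear system:
  -27a + 9b - 3c + d = -251/3
  -a + b - c + d = -11/3
  a + b + c + d = 37/3
  27a + 9b + 3c + d = 469/3
Solving the system yields a = 4, b = 4, c = 4, d = 1/3.
So p(n) = 4n^3 + 4n^2 + 4n + 1/3.
Check: p(1) = 37/3. ✓

p(n) = 4n^3 + 4n^2 + 4n + 1/3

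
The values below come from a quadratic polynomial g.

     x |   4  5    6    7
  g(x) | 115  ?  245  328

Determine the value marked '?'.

174

On equispaced nodes a degree-2 polynomial has vanishing third forward difference, so
  - g(4) + 3·g(5) - 3·g(6) + g(7) = 0.
Substituting the known values and solving for g(5):
  3·g(5) = 522
  g(5) = 174.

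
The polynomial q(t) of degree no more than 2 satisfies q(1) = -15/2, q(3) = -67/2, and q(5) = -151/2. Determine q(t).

Write q(t) = at^2 + bt + c. Substituting each data point gives a linear system:
  a + b + c = -15/2
  9a + 3b + c = -67/2
  25a + 5b + c = -151/2
Solving the system yields a = -2, b = -5, c = -1/2.
So q(t) = -2t^2 - 5t - 1/2.
Check: q(3) = -67/2. ✓

q(t) = -2t^2 - 5t - 1/2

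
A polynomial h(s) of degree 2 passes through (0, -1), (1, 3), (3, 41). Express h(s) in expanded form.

h(s) = 5s^2 - s - 1

Write h(s) = as^2 + bs + c. Substituting each data point gives a linear system:
  c = -1
  a + b + c = 3
  9a + 3b + c = 41
Solving the system yields a = 5, b = -1, c = -1.
So h(s) = 5s^2 - s - 1.
Check: h(1) = 3. ✓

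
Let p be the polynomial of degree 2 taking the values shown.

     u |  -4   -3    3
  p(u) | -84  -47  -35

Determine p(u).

Using the Lagrange interpolation formula with nodes -4, -3, 3:
  L_0(u) = (u + 3)(u - 3) / 7
  L_1(u) = (u + 4)(u - 3) / -6
  L_2(u) = (u + 4)(u + 3) / 42
Then p(u) = -84·L_0(u) - 47·L_1(u) - 35·L_2(u).
Expanding and collecting terms gives p(u) = -5u² + 2u + 4.
Check: p(-3) = -47. ✓

p(u) = -5u^2 + 2u + 4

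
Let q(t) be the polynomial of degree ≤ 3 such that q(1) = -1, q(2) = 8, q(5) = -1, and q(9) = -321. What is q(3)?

Write q(t) = at^3 + bt^2 + ct + d. Substituting each data point gives a linear system:
  a + b + c + d = -1
  8a + 4b + 2c + d = 8
  125a + 25b + 5c + d = -1
  729a + 81b + 9c + d = -321
Solving the system yields a = -1, b = 5, c = 1, d = -6.
So q(t) = -t^3 + 5t^2 + t - 6.
Then q(3) = 15.

15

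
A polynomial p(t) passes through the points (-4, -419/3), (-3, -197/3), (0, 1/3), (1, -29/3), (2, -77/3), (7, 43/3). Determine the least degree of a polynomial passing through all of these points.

3

Divided differences on the nodes -4, -3, 0, 1, 2, 7:
  order 0: -419/3  -197/3  1/3  -29/3  -77/3  43/3
  order 1: 74  22  -10  -16  8
  order 2: -13  -8  -3  4
  order 3: 1  1  1
  order 4: 0  0
  order 5: 0
The order-3 divided differences are all 1 (nonzero) and every higher order vanishes, so the data lies on a polynomial of degree exactly 3.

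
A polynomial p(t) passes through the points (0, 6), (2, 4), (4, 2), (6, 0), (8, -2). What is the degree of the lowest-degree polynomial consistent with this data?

1

Forward differences of the values at t = 0, 2, 4, 6, 8:
  p  : 6  4  2  0  -2
  Δ  : -2  -2  -2  -2
  Δ^2: 0  0  0
  Δ^3: 0  0
  Δ^4: 0
The first differences are constant (-2) and nonzero, while all higher differences vanish, so the minimal degree is 1.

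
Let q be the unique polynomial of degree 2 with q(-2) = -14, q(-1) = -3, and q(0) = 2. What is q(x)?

q(x) = -3x^2 + 2x + 2

Write q(x) = ax^2 + bx + c. Substituting each data point gives a linear system:
  4a - 2b + c = -14
  a - b + c = -3
  c = 2
Solving the system yields a = -3, b = 2, c = 2.
So q(x) = -3x^2 + 2x + 2.
Check: q(-1) = -3. ✓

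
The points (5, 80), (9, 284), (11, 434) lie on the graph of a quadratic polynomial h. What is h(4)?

Using the Lagrange interpolation formula with nodes 5, 9, 11:
  L_0(x) = (x - 9)(x - 11) / 24
  L_1(x) = (x - 5)(x - 11) / -8
  L_2(x) = (x - 5)(x - 9) / 12
Then h(x) = 80·L_0(x) + 284·L_1(x) + 434·L_2(x).
Expanding and collecting terms gives h(x) = 4x^2 - 5x + 5.
Evaluating at x = 4: h(4) = 49.

49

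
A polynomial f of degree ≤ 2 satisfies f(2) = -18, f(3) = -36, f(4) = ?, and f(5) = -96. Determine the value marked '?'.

-62

On equispaced nodes a degree-2 polynomial has vanishing third forward difference, so
  - f(2) + 3·f(3) - 3·f(4) + f(5) = 0.
Substituting the known values and solving for f(4):
  -3·f(4) = 186
  f(4) = -62.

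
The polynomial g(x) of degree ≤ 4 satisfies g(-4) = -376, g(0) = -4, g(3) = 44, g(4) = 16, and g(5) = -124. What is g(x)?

g(x) = -x^4 + 3x^3 + 5x^2 + x - 4

Using the Lagrange interpolation formula with nodes -4, 0, 3, 4, 5:
  L_0(x) = x(x - 3)(x - 4)(x - 5) / 2016
  L_1(x) = (x + 4)(x - 3)(x - 4)(x - 5) / -240
  L_2(x) = (x + 4)x(x - 4)(x - 5) / 42
  L_3(x) = (x + 4)x(x - 3)(x - 5) / -32
  L_4(x) = (x + 4)x(x - 3)(x - 4) / 90
Then g(x) = -376·L_0(x) - 4·L_1(x) + 44·L_2(x) + 16·L_3(x) - 124·L_4(x).
Expanding and collecting terms gives g(x) = -x^4 + 3x^3 + 5x^2 + x - 4.
Check: g(5) = -124. ✓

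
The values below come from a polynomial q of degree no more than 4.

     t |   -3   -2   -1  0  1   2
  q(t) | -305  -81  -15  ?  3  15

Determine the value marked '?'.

On equispaced nodes a degree-4 polynomial has vanishing fifth forward difference, so
  - q(-3) + 5·q(-2) - 10·q(-1) + 10·q(0) - 5·q(1) + q(2) = 0.
Substituting the known values and solving for q(0):
  10·q(0) = -50
  q(0) = -5.

-5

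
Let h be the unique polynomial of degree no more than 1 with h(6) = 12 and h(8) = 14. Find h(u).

h(u) = u + 6

Write h(u) = au + b. Substituting each data point gives a linear system:
  6a + b = 12
  8a + b = 14
Solving the system yields a = 1, b = 6.
So h(u) = u + 6.
Check: h(6) = 12. ✓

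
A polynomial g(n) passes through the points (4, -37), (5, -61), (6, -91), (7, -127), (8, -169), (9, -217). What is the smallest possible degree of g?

Forward differences of the values at n = 4, 5, 6, 7, 8, 9:
  g  : -37  -61  -91  -127  -169  -217
  Δ  : -24  -30  -36  -42  -48
  Δ^2: -6  -6  -6  -6
  Δ^3: 0  0  0
  Δ^4: 0  0
  Δ^5: 0
The second differences are constant (-6) and nonzero, while all higher differences vanish, so the minimal degree is 2.

2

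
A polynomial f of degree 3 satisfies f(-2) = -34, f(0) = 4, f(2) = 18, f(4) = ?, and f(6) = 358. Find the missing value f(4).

104

On equispaced nodes a degree-3 polynomial has vanishing fourth forward difference, so
  f(-2) - 4·f(0) + 6·f(2) - 4·f(4) + f(6) = 0.
Substituting the known values and solving for f(4):
  -4·f(4) = -416
  f(4) = 104.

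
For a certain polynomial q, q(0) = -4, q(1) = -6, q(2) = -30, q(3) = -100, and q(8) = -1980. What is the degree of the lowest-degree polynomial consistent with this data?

Divided differences on the nodes 0, 1, 2, 3, 8:
  order 0: -4  -6  -30  -100  -1980
  order 1: -2  -24  -70  -376
  order 2: -11  -23  -51
  order 3: -4  -4
  order 4: 0
The order-3 divided differences are all -4 (nonzero) and every higher order vanishes, so the data lies on a polynomial of degree exactly 3.

3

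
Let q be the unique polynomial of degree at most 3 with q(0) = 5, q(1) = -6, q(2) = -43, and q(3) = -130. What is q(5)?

-550

Using the Lagrange interpolation formula with nodes 0, 1, 2, 3:
  L_0(u) = (u - 1)(u - 2)(u - 3) / -6
  L_1(u) = u(u - 2)(u - 3) / 2
  L_2(u) = u(u - 1)(u - 3) / -2
  L_3(u) = u(u - 1)(u - 2) / 6
Then q(u) = 5·L_0(u) - 6·L_1(u) - 43·L_2(u) - 130·L_3(u).
Expanding and collecting terms gives q(u) = -4u³ - u² - 6u + 5.
Evaluating at u = 5: q(5) = -550.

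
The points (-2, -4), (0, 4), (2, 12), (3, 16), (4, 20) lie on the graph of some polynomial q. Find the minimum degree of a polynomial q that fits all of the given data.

1

Divided differences on the nodes -2, 0, 2, 3, 4:
  order 0: -4  4  12  16  20
  order 1: 4  4  4  4
  order 2: 0  0  0
  order 3: 0  0
  order 4: 0
The order-1 divided differences are all 4 (nonzero) and every higher order vanishes, so the data lies on a polynomial of degree exactly 1.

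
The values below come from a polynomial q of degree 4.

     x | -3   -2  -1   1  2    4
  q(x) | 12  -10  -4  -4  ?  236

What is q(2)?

2

The 5 known points determine the degree-4 polynomial uniquely.
Write q(x) = ax^4 + bx^3 + cx^2 + dx + e. Substituting each data point gives a linear system:
  81a - 27b + 9c - 3d + e = 12
  16a - 8b + 4c - 2d + e = -10
  a - b + c - d + e = -4
  a + b + c + d + e = -4
  256a + 64b + 16c + 4d + e = 236
Solving the system yields a = 1, b = 1, c = -5, d = -1, e = 0.
So q(x) = x^4 + x^3 - 5x^2 - x.
Then q(2) = 2.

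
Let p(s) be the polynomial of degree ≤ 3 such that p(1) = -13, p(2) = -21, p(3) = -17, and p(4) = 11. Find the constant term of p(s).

Write p(s) = as^3 + bs^2 + cs + d. Substituting each data point gives a linear system:
  a + b + c + d = -13
  8a + 4b + 2c + d = -21
  27a + 9b + 3c + d = -17
  64a + 16b + 4c + d = 11
Solving the system yields a = 2, b = -6, c = -4, d = -5.
So p(s) = 2s³ - 6s² - 4s - 5.
The constant term is -5.

-5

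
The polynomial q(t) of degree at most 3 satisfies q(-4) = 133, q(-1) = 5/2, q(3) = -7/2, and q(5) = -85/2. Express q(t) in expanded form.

Using the Lagrange interpolation formula with nodes -4, -1, 3, 5:
  L_0(t) = (t + 1)(t - 3)(t - 5) / -189
  L_1(t) = (t + 4)(t - 3)(t - 5) / 72
  L_2(t) = (t + 4)(t + 1)(t - 5) / -56
  L_3(t) = (t + 4)(t + 1)(t - 3) / 108
Then q(t) = 133·L_0(t) + 5/2·L_1(t) - 7/2·L_2(t) - 85/2·L_3(t).
Expanding and collecting terms gives q(t) = -t^3 + 4t^2 - (5/2)t - 5.
Check: q(3) = -7/2. ✓

q(t) = -t^3 + 4t^2 - (5/2)t - 5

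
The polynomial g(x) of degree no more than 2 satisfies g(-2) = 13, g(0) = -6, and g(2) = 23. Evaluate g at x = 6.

Using the Lagrange interpolation formula with nodes -2, 0, 2:
  L_0(x) = x(x - 2) / 8
  L_1(x) = (x + 2)(x - 2) / -4
  L_2(x) = (x + 2)x / 8
Then g(x) = 13·L_0(x) - 6·L_1(x) + 23·L_2(x).
Expanding and collecting terms gives g(x) = 6x² + (5/2)x - 6.
Evaluating at x = 6: g(6) = 225.

225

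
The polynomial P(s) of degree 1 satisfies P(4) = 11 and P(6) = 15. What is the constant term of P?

3

Write P(s) = as + b. Substituting each data point gives a linear system:
  4a + b = 11
  6a + b = 15
Solving the system yields a = 2, b = 3.
So P(s) = 2s + 3.
The constant term is 3.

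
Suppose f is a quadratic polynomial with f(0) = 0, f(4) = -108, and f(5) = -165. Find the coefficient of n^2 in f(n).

-6

Write f(n) = an^2 + bn + c. Substituting each data point gives a linear system:
  c = 0
  16a + 4b + c = -108
  25a + 5b + c = -165
Solving the system yields a = -6, b = -3, c = 0.
So f(n) = -6n^2 - 3n.
The leading coefficient is -6.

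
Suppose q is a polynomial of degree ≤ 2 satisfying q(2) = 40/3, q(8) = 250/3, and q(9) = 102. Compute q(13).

590/3

Using the Lagrange interpolation formula with nodes 2, 8, 9:
  L_0(x) = (x - 8)(x - 9) / 42
  L_1(x) = (x - 2)(x - 9) / -6
  L_2(x) = (x - 2)(x - 8) / 7
Then q(x) = 40/3·L_0(x) + 250/3·L_1(x) + 102·L_2(x).
Expanding and collecting terms gives q(x) = x² + (5/3)x + 6.
Evaluating at x = 13: q(13) = 590/3.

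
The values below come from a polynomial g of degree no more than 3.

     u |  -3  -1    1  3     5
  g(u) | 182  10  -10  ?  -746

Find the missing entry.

-166

On equispaced nodes a degree-3 polynomial has vanishing fourth forward difference, so
  g(-3) - 4·g(-1) + 6·g(1) - 4·g(3) + g(5) = 0.
Substituting the known values and solving for g(3):
  -4·g(3) = 664
  g(3) = -166.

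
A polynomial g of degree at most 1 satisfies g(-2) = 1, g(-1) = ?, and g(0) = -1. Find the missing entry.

0

The 2 known points determine the degree-1 polynomial uniquely.
Write g(n) = an + b. Substituting each data point gives a linear system:
  -2a + b = 1
  b = -1
Solving the system yields a = -1, b = -1.
So g(n) = -n - 1.
Then g(-1) = 0.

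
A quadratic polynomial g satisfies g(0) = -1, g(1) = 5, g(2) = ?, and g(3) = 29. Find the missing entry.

The 3 known points determine the degree-2 polynomial uniquely.
Write g(u) = au^2 + bu + c. Substituting each data point gives a linear system:
  c = -1
  a + b + c = 5
  9a + 3b + c = 29
Solving the system yields a = 2, b = 4, c = -1.
So g(u) = 2u² + 4u - 1.
Then g(2) = 15.

15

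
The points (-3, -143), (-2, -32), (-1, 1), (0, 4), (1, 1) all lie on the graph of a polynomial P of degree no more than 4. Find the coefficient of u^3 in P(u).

2

Write P(u) = au^4 + bu^3 + cu^2 + du + e. Substituting each data point gives a linear system:
  81a - 27b + 9c - 3d + e = -143
  16a - 8b + 4c - 2d + e = -32
  a - b + c - d + e = 1
  e = 4
  a + b + c + d + e = 1
Solving the system yields a = -1, b = 2, c = -2, d = -2, e = 4.
So P(u) = -u^4 + 2u^3 - 2u^2 - 2u + 4.
The coefficient of u^3 is 2.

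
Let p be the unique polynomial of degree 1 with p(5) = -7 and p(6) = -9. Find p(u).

p(u) = -2u + 3

Using the Lagrange interpolation formula with nodes 5, 6:
  L_0(u) = (u - 6) / -1
  L_1(u) = (u - 5) / 1
Then p(u) = -7·L_0(u) - 9·L_1(u).
Expanding and collecting terms gives p(u) = -2u + 3.
Check: p(5) = -7. ✓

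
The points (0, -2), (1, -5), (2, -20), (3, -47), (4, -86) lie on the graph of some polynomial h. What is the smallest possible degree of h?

Forward differences of the values at s = 0, 1, 2, 3, 4:
  h  : -2  -5  -20  -47  -86
  Δ  : -3  -15  -27  -39
  Δ^2: -12  -12  -12
  Δ^3: 0  0
  Δ^4: 0
The second differences are constant (-12) and nonzero, while all higher differences vanish, so the minimal degree is 2.

2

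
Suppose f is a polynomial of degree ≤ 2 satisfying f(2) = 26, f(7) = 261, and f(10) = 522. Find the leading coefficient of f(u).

5

Write f(u) = au^2 + bu + c. Substituting each data point gives a linear system:
  4a + 2b + c = 26
  49a + 7b + c = 261
  100a + 10b + c = 522
Solving the system yields a = 5, b = 2, c = 2.
So f(u) = 5u^2 + 2u + 2.
The leading coefficient is 5.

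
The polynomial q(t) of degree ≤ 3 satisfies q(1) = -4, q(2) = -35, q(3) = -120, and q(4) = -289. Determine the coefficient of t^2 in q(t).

Write q(t) = at^3 + bt^2 + ct + d. Substituting each data point gives a linear system:
  a + b + c + d = -4
  8a + 4b + 2c + d = -35
  27a + 9b + 3c + d = -120
  64a + 16b + 4c + d = -289
Solving the system yields a = -5, b = 3, c = -5, d = 3.
So q(t) = -5t³ + 3t² - 5t + 3.
The coefficient of t^2 is 3.

3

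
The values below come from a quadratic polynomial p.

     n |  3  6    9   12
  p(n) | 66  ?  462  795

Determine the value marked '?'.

219

The 3 known points determine the degree-2 polynomial uniquely.
Write p(n) = an^2 + bn + c. Substituting each data point gives a linear system:
  9a + 3b + c = 66
  81a + 9b + c = 462
  144a + 12b + c = 795
Solving the system yields a = 5, b = 6, c = 3.
So p(n) = 5n^2 + 6n + 3.
Then p(6) = 219.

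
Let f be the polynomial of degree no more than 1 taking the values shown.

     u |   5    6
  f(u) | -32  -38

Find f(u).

f(u) = -6u - 2

Write f(u) = au + b. Substituting each data point gives a linear system:
  5a + b = -32
  6a + b = -38
Solving the system yields a = -6, b = -2.
So f(u) = -6u - 2.
Check: f(5) = -32. ✓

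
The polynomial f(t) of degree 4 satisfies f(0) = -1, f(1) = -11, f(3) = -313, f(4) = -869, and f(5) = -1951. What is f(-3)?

41

Using the Lagrange interpolation formula with nodes 0, 1, 3, 4, 5:
  L_0(t) = (t - 1)(t - 3)(t - 4)(t - 5) / 60
  L_1(t) = t(t - 3)(t - 4)(t - 5) / -24
  L_2(t) = t(t - 1)(t - 4)(t - 5) / 12
  L_3(t) = t(t - 1)(t - 3)(t - 5) / -12
  L_4(t) = t(t - 1)(t - 3)(t - 4) / 40
Then f(t) = -1·L_0(t) - 11·L_1(t) - 313·L_2(t) - 869·L_3(t) - 1951·L_4(t).
Expanding and collecting terms gives f(t) = -2t^4 - 6t^3 + 3t^2 - 5t - 1.
Evaluating at t = -3: f(-3) = 41.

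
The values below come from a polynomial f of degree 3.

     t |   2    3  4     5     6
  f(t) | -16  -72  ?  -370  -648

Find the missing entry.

-184

The 4 known points determine the degree-3 polynomial uniquely.
Write f(t) = at^3 + bt^2 + ct + d. Substituting each data point gives a linear system:
  8a + 4b + 2c + d = -16
  27a + 9b + 3c + d = -72
  125a + 25b + 5c + d = -370
  216a + 36b + 6c + d = -648
Solving the system yields a = -3, b = -1, c = 6, d = 0.
So f(t) = -3t^3 - t^2 + 6t.
Then f(4) = -184.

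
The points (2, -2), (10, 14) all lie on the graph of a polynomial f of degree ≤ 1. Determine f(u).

f(u) = 2u - 6

Write f(u) = au + b. Substituting each data point gives a linear system:
  2a + b = -2
  10a + b = 14
Solving the system yields a = 2, b = -6.
So f(u) = 2u - 6.
Check: f(10) = 14. ✓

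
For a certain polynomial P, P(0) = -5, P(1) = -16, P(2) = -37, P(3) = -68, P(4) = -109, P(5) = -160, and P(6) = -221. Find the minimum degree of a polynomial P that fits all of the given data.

Forward differences of the values at n = 0, 1, 2, 3, 4, 5, 6:
  P  : -5  -16  -37  -68  -109  -160  -221
  Δ  : -11  -21  -31  -41  -51  -61
  Δ^2: -10  -10  -10  -10  -10
  Δ^3: 0  0  0  0
  Δ^4: 0  0  0
  Δ^5: 0  0
  Δ^6: 0
The second differences are constant (-10) and nonzero, while all higher differences vanish, so the minimal degree is 2.

2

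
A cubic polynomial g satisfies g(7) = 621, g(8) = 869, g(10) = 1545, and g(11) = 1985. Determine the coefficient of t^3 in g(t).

Write g(t) = at^3 + bt^2 + ct + d. Substituting each data point gives a linear system:
  343a + 49b + 7c + d = 621
  512a + 64b + 8c + d = 869
  1000a + 100b + 10c + d = 1545
  1331a + 121b + 11c + d = 1985
Solving the system yields a = 1, b = 5, c = 4, d = 5.
So g(t) = t³ + 5t² + 4t + 5.
The leading coefficient is 1.

1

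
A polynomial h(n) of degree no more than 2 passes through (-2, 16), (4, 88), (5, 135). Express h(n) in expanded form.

Write h(n) = an^2 + bn + c. Substituting each data point gives a linear system:
  4a - 2b + c = 16
  16a + 4b + c = 88
  25a + 5b + c = 135
Solving the system yields a = 5, b = 2, c = 0.
So h(n) = 5n^2 + 2n.
Check: h(-2) = 16. ✓

h(n) = 5n^2 + 2n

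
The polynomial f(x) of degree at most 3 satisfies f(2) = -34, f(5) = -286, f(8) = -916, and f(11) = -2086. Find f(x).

f(x) = -x^3 - 6x^2 - 3x + 4

Write f(x) = ax^3 + bx^2 + cx + d. Substituting each data point gives a linear system:
  8a + 4b + 2c + d = -34
  125a + 25b + 5c + d = -286
  512a + 64b + 8c + d = -916
  1331a + 121b + 11c + d = -2086
Solving the system yields a = -1, b = -6, c = -3, d = 4.
So f(x) = -x^3 - 6x^2 - 3x + 4.
Check: f(11) = -2086. ✓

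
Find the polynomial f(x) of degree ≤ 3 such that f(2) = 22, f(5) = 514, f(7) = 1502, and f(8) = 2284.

f(x) = 5x^3 - 4x^2 - 3x + 4

Using the Lagrange interpolation formula with nodes 2, 5, 7, 8:
  L_0(x) = (x - 5)(x - 7)(x - 8) / -90
  L_1(x) = (x - 2)(x - 7)(x - 8) / 18
  L_2(x) = (x - 2)(x - 5)(x - 8) / -10
  L_3(x) = (x - 2)(x - 5)(x - 7) / 18
Then f(x) = 22·L_0(x) + 514·L_1(x) + 1502·L_2(x) + 2284·L_3(x).
Expanding and collecting terms gives f(x) = 5x^3 - 4x^2 - 3x + 4.
Check: f(7) = 1502. ✓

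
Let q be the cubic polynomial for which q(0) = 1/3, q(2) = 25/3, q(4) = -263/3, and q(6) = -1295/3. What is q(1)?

25/3

Forward differences of the values at x = 0, 2, 4, 6:
  q  : 1/3  25/3  -263/3  -1295/3
  Δ  : 8  -96  -344
  Δ^2: -104  -248
  Δ^3: -144
The third differences are constant, confirming degree 3.
Interpolating (Newton forward form) and evaluating at x = 1 gives q(1) = 25/3.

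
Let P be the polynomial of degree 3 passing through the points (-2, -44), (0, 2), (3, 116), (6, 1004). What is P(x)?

P(x) = 5x^3 - 2x^2 - x + 2

Write P(x) = ax^3 + bx^2 + cx + d. Substituting each data point gives a linear system:
  -8a + 4b - 2c + d = -44
  d = 2
  27a + 9b + 3c + d = 116
  216a + 36b + 6c + d = 1004
Solving the system yields a = 5, b = -2, c = -1, d = 2.
So P(x) = 5x^3 - 2x^2 - x + 2.
Check: P(-2) = -44. ✓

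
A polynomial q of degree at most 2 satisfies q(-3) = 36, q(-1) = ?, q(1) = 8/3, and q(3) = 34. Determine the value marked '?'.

10/3

The 3 known points determine the degree-2 polynomial uniquely.
Write q(x) = ax^2 + bx + c. Substituting each data point gives a linear system:
  9a - 3b + c = 36
  a + b + c = 8/3
  9a + 3b + c = 34
Solving the system yields a = 4, b = -1/3, c = -1.
So q(x) = 4x^2 - (1/3)x - 1.
Then q(-1) = 10/3.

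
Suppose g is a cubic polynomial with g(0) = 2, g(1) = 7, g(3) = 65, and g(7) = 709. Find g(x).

g(x) = 2x^3 + 3x + 2

Write g(x) = ax^3 + bx^2 + cx + d. Substituting each data point gives a linear system:
  d = 2
  a + b + c + d = 7
  27a + 9b + 3c + d = 65
  343a + 49b + 7c + d = 709
Solving the system yields a = 2, b = 0, c = 3, d = 2.
So g(x) = 2x^3 + 3x + 2.
Check: g(3) = 65. ✓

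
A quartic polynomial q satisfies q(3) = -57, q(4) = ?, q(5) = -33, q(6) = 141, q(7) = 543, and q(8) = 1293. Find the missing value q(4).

-75

On equispaced nodes a degree-4 polynomial has vanishing fifth forward difference, so
  - q(3) + 5·q(4) - 10·q(5) + 10·q(6) - 5·q(7) + q(8) = 0.
Substituting the known values and solving for q(4):
  5·q(4) = -375
  q(4) = -75.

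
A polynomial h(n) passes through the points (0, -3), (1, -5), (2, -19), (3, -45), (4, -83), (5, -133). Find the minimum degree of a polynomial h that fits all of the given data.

Forward differences of the values at n = 0, 1, 2, 3, 4, 5:
  h  : -3  -5  -19  -45  -83  -133
  Δ  : -2  -14  -26  -38  -50
  Δ^2: -12  -12  -12  -12
  Δ^3: 0  0  0
  Δ^4: 0  0
  Δ^5: 0
The second differences are constant (-12) and nonzero, while all higher differences vanish, so the minimal degree is 2.

2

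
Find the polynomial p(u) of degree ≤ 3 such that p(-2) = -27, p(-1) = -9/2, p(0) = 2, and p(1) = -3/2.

p(u) = u^3 - 5u^2 + (1/2)u + 2

Write p(u) = au^3 + bu^2 + cu + d. Substituting each data point gives a linear system:
  -8a + 4b - 2c + d = -27
  -a + b - c + d = -9/2
  d = 2
  a + b + c + d = -3/2
Solving the system yields a = 1, b = -5, c = 1/2, d = 2.
So p(u) = u^3 - 5u^2 + (1/2)u + 2.
Check: p(1) = -3/2. ✓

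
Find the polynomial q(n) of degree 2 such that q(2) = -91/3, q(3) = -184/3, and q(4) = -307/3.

Write q(n) = an^2 + bn + c. Substituting each data point gives a linear system:
  4a + 2b + c = -91/3
  9a + 3b + c = -184/3
  16a + 4b + c = -307/3
Solving the system yields a = -5, b = -6, c = 5/3.
So q(n) = -5n^2 - 6n + 5/3.
Check: q(2) = -91/3. ✓

q(n) = -5n^2 - 6n + 5/3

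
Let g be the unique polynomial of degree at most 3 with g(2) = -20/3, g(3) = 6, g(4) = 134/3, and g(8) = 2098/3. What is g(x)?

g(x) = 2x^3 - 5x^2 - (1/3)x - 2

Write g(x) = ax^3 + bx^2 + cx + d. Substituting each data point gives a linear system:
  8a + 4b + 2c + d = -20/3
  27a + 9b + 3c + d = 6
  64a + 16b + 4c + d = 134/3
  512a + 64b + 8c + d = 2098/3
Solving the system yields a = 2, b = -5, c = -1/3, d = -2.
So g(x) = 2x^3 - 5x^2 - (1/3)x - 2.
Check: g(3) = 6. ✓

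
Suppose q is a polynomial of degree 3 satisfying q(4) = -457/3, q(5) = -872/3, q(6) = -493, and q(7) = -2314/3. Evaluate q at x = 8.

-3413/3

Forward differences of the values at x = 4, 5, 6, 7:
  q  : -457/3  -872/3  -493  -2314/3
  Δ  : -415/3  -607/3  -835/3
  Δ^2: -64  -76
  Δ^3: -12
The third differences are constant, confirming degree 3.
Interpolating (Newton forward form) and evaluating at x = 8 gives q(8) = -3413/3.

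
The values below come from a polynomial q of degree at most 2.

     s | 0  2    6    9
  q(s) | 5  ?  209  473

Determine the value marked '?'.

The 3 known points determine the degree-2 polynomial uniquely.
Write q(s) = as^2 + bs + c. Substituting each data point gives a linear system:
  c = 5
  36a + 6b + c = 209
  81a + 9b + c = 473
Solving the system yields a = 6, b = -2, c = 5.
So q(s) = 6s^2 - 2s + 5.
Then q(2) = 25.

25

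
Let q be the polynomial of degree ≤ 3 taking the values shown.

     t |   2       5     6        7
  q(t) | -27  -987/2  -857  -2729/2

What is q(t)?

Write q(t) = at^3 + bt^2 + ct + d. Substituting each data point gives a linear system:
  8a + 4b + 2c + d = -27
  125a + 25b + 5c + d = -987/2
  216a + 36b + 6c + d = -857
  343a + 49b + 7c + d = -2729/2
Solving the system yields a = -4, b = 0, c = 1/2, d = 4.
So q(t) = -4t^3 + (1/2)t + 4.
Check: q(7) = -2729/2. ✓

q(t) = -4t^3 + (1/2)t + 4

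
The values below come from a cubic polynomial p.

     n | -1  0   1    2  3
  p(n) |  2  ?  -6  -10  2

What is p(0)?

2

The 4 known points determine the degree-3 polynomial uniquely.
Write p(n) = an^3 + bn^2 + cn + d. Substituting each data point gives a linear system:
  -a + b - c + d = 2
  a + b + c + d = -6
  8a + 4b + 2c + d = -10
  27a + 9b + 3c + d = 2
Solving the system yields a = 2, b = -4, c = -6, d = 2.
So p(n) = 2n^3 - 4n^2 - 6n + 2.
Then p(0) = 2.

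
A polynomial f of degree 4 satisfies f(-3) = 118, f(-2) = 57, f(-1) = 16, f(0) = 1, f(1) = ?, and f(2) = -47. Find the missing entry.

The 5 known points determine the degree-4 polynomial uniquely.
Write f(t) = at^4 + bt^3 + ct^2 + dt + e. Substituting each data point gives a linear system:
  81a - 27b + 9c - 3d + e = 118
  16a - 8b + 4c - 2d + e = 57
  a - b + c - d + e = 16
  e = 1
  16a + 8b + 4c + 2d + e = -47
Solving the system yields a = -1, b = -5, c = 5, d = -6, e = 1.
So f(t) = -t^4 - 5t^3 + 5t^2 - 6t + 1.
Then f(1) = -6.

-6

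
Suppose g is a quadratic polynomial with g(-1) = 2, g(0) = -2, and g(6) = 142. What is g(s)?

Using the Lagrange interpolation formula with nodes -1, 0, 6:
  L_0(s) = s(s - 6) / 7
  L_1(s) = (s + 1)(s - 6) / -6
  L_2(s) = (s + 1)s / 42
Then g(s) = 2·L_0(s) - 2·L_1(s) + 142·L_2(s).
Expanding and collecting terms gives g(s) = 4s^2 - 2.
Check: g(-1) = 2. ✓

g(s) = 4s^2 - 2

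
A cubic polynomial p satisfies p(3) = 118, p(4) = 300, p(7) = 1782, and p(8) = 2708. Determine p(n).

p(n) = 6n^3 - 6n^2 + 2n + 4

Write p(n) = an^3 + bn^2 + cn + d. Substituting each data point gives a linear system:
  27a + 9b + 3c + d = 118
  64a + 16b + 4c + d = 300
  343a + 49b + 7c + d = 1782
  512a + 64b + 8c + d = 2708
Solving the system yields a = 6, b = -6, c = 2, d = 4.
So p(n) = 6n^3 - 6n^2 + 2n + 4.
Check: p(3) = 118. ✓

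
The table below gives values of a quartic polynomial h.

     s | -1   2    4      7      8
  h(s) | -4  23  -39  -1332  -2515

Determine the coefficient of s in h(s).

Write h(s) = as^4 + bs^3 + cs^2 + ds + e. Substituting each data point gives a linear system:
  a - b + c - d + e = -4
  16a + 8b + 4c + 2d + e = 23
  256a + 64b + 16c + 4d + e = -39
  2401a + 343b + 49c + 7d + e = -1332
  4096a + 512b + 64c + 8d + e = -2515
Solving the system yields a = -1, b = 3, c = 0, d = 5, e = 5.
So h(s) = -s^4 + 3s^3 + 5s + 5.
The coefficient of s is 5.

5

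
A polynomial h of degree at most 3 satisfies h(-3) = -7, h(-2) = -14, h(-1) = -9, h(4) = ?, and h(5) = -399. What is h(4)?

-224

The 4 known points determine the degree-3 polynomial uniquely.
Write h(u) = au^3 + bu^2 + cu + d. Substituting each data point gives a linear system:
  -27a + 9b - 3c + d = -7
  -8a + 4b - 2c + d = -14
  -a + b - c + d = -9
  125a + 25b + 5c + d = -399
Solving the system yields a = -2, b = -6, c = 1, d = -4.
So h(u) = -2u^3 - 6u^2 + u - 4.
Then h(4) = -224.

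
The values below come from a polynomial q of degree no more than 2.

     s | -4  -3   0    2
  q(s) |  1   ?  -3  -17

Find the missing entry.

3

The 3 known points determine the degree-2 polynomial uniquely.
Write q(s) = as^2 + bs + c. Substituting each data point gives a linear system:
  16a - 4b + c = 1
  c = -3
  4a + 2b + c = -17
Solving the system yields a = -1, b = -5, c = -3.
So q(s) = -s² - 5s - 3.
Then q(-3) = 3.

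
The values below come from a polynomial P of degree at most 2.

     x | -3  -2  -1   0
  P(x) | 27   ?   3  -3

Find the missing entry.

The 3 known points determine the degree-2 polynomial uniquely.
Write P(x) = ax^2 + bx + c. Substituting each data point gives a linear system:
  9a - 3b + c = 27
  a - b + c = 3
  c = -3
Solving the system yields a = 2, b = -4, c = -3.
So P(x) = 2x^2 - 4x - 3.
Then P(-2) = 13.

13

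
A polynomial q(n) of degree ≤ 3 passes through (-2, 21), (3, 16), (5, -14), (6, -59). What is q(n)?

q(n) = -n^3 + 4n^2 + 2n + 1

Using the Lagrange interpolation formula with nodes -2, 3, 5, 6:
  L_0(n) = (n - 3)(n - 5)(n - 6) / -280
  L_1(n) = (n + 2)(n - 5)(n - 6) / 30
  L_2(n) = (n + 2)(n - 3)(n - 6) / -14
  L_3(n) = (n + 2)(n - 3)(n - 5) / 24
Then q(n) = 21·L_0(n) + 16·L_1(n) - 14·L_2(n) - 59·L_3(n).
Expanding and collecting terms gives q(n) = -n³ + 4n² + 2n + 1.
Check: q(5) = -14. ✓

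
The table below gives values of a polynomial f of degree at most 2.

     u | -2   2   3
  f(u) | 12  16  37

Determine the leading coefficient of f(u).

4

Write f(u) = au^2 + bu + c. Substituting each data point gives a linear system:
  4a - 2b + c = 12
  4a + 2b + c = 16
  9a + 3b + c = 37
Solving the system yields a = 4, b = 1, c = -2.
So f(u) = 4u² + u - 2.
The leading coefficient is 4.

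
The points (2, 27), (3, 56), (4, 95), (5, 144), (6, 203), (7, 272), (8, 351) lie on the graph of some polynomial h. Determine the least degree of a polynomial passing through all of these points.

2

Forward differences of the values at n = 2, 3, 4, 5, 6, 7, 8:
  h  : 27  56  95  144  203  272  351
  Δ  : 29  39  49  59  69  79
  Δ^2: 10  10  10  10  10
  Δ^3: 0  0  0  0
  Δ^4: 0  0  0
  Δ^5: 0  0
  Δ^6: 0
The second differences are constant (10) and nonzero, while all higher differences vanish, so the minimal degree is 2.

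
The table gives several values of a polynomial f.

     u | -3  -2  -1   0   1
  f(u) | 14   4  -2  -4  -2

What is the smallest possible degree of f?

Forward differences of the values at u = -3, -2, -1, 0, 1:
  f  : 14  4  -2  -4  -2
  Δ  : -10  -6  -2  2
  Δ^2: 4  4  4
  Δ^3: 0  0
  Δ^4: 0
The second differences are constant (4) and nonzero, while all higher differences vanish, so the minimal degree is 2.

2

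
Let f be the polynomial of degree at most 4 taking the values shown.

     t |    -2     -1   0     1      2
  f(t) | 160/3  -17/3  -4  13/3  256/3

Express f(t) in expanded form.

Write f(t) = at^4 + bt^3 + ct^2 + dt + e. Substituting each data point gives a linear system:
  16a - 8b + 4c - 2d + e = 160/3
  a - b + c - d + e = -17/3
  e = -4
  a + b + c + d + e = 13/3
  16a + 8b + 4c + 2d + e = 256/3
Solving the system yields a = 5, b = 1, c = -5/3, d = 4, e = -4.
So f(t) = 5t^4 + t^3 - (5/3)t^2 + 4t - 4.
Check: f(2) = 256/3. ✓

f(t) = 5t^4 + t^3 - (5/3)t^2 + 4t - 4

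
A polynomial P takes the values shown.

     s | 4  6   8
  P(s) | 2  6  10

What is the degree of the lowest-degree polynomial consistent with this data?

1

Forward differences of the values at s = 4, 6, 8:
  P  : 2  6  10
  Δ  : 4  4
  Δ^2: 0
The first differences are constant (4) and nonzero, while all higher differences vanish, so the minimal degree is 1.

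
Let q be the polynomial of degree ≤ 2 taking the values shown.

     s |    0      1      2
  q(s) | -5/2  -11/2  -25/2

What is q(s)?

Using the Lagrange interpolation formula with nodes 0, 1, 2:
  L_0(s) = (s - 1)(s - 2) / 2
  L_1(s) = s(s - 2) / -1
  L_2(s) = s(s - 1) / 2
Then q(s) = -5/2·L_0(s) - 11/2·L_1(s) - 25/2·L_2(s).
Expanding and collecting terms gives q(s) = -2s^2 - s - 5/2.
Check: q(0) = -5/2. ✓

q(s) = -2s^2 - s - 5/2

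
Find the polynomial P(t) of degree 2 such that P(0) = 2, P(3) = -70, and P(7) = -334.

Using the Lagrange interpolation formula with nodes 0, 3, 7:
  L_0(t) = (t - 3)(t - 7) / 21
  L_1(t) = t(t - 7) / -12
  L_2(t) = t(t - 3) / 28
Then P(t) = 2·L_0(t) - 70·L_1(t) - 334·L_2(t).
Expanding and collecting terms gives P(t) = -6t^2 - 6t + 2.
Check: P(3) = -70. ✓

P(t) = -6t^2 - 6t + 2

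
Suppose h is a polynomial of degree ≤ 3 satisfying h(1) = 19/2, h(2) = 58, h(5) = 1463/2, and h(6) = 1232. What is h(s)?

h(s) = 5s^3 + 4s^2 + (3/2)s - 1

Write h(s) = as^3 + bs^2 + cs + d. Substituting each data point gives a linear system:
  a + b + c + d = 19/2
  8a + 4b + 2c + d = 58
  125a + 25b + 5c + d = 1463/2
  216a + 36b + 6c + d = 1232
Solving the system yields a = 5, b = 4, c = 3/2, d = -1.
So h(s) = 5s^3 + 4s^2 + (3/2)s - 1.
Check: h(5) = 1463/2. ✓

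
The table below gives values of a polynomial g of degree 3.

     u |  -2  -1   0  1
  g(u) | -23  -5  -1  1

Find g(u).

g(u) = 2u^3 - u^2 + u - 1

Write g(u) = au^3 + bu^2 + cu + d. Substituting each data point gives a linear system:
  -8a + 4b - 2c + d = -23
  -a + b - c + d = -5
  d = -1
  a + b + c + d = 1
Solving the system yields a = 2, b = -1, c = 1, d = -1.
So g(u) = 2u^3 - u^2 + u - 1.
Check: g(0) = -1. ✓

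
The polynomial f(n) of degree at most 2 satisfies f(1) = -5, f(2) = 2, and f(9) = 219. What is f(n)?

Write f(n) = an^2 + bn + c. Substituting each data point gives a linear system:
  a + b + c = -5
  4a + 2b + c = 2
  81a + 9b + c = 219
Solving the system yields a = 3, b = -2, c = -6.
So f(n) = 3n^2 - 2n - 6.
Check: f(9) = 219. ✓

f(n) = 3n^2 - 2n - 6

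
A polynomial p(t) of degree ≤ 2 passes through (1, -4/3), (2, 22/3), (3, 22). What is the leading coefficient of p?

Write p(t) = at^2 + bt + c. Substituting each data point gives a linear system:
  a + b + c = -4/3
  4a + 2b + c = 22/3
  9a + 3b + c = 22
Solving the system yields a = 3, b = -1/3, c = -4.
So p(t) = 3t^2 - (1/3)t - 4.
The leading coefficient is 3.

3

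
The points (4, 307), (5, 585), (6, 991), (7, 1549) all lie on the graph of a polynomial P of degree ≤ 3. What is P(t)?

Write P(t) = at^3 + bt^2 + ct + d. Substituting each data point gives a linear system:
  64a + 16b + 4c + d = 307
  125a + 25b + 5c + d = 585
  216a + 36b + 6c + d = 991
  343a + 49b + 7c + d = 1549
Solving the system yields a = 4, b = 4, c = -2, d = -5.
So P(t) = 4t^3 + 4t^2 - 2t - 5.
Check: P(5) = 585. ✓

P(t) = 4t^3 + 4t^2 - 2t - 5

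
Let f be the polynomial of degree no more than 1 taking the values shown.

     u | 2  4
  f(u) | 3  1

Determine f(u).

Write f(u) = au + b. Substituting each data point gives a linear system:
  2a + b = 3
  4a + b = 1
Solving the system yields a = -1, b = 5.
So f(u) = -u + 5.
Check: f(2) = 3. ✓

f(u) = -u + 5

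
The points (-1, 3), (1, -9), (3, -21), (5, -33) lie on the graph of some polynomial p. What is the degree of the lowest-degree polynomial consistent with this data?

Forward differences of the values at s = -1, 1, 3, 5:
  p  : 3  -9  -21  -33
  Δ  : -12  -12  -12
  Δ^2: 0  0
  Δ^3: 0
The first differences are constant (-12) and nonzero, while all higher differences vanish, so the minimal degree is 1.

1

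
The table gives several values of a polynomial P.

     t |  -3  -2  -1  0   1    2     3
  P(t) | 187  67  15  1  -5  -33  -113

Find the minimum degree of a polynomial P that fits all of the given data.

Forward differences of the values at t = -3, -2, -1, 0, 1, 2, 3:
  P  : 187  67  15  1  -5  -33  -113
  Δ  : -120  -52  -14  -6  -28  -80
  Δ^2: 68  38  8  -22  -52
  Δ^3: -30  -30  -30  -30
  Δ^4: 0  0  0
  Δ^5: 0  0
  Δ^6: 0
The third differences are constant (-30) and nonzero, while all higher differences vanish, so the minimal degree is 3.

3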